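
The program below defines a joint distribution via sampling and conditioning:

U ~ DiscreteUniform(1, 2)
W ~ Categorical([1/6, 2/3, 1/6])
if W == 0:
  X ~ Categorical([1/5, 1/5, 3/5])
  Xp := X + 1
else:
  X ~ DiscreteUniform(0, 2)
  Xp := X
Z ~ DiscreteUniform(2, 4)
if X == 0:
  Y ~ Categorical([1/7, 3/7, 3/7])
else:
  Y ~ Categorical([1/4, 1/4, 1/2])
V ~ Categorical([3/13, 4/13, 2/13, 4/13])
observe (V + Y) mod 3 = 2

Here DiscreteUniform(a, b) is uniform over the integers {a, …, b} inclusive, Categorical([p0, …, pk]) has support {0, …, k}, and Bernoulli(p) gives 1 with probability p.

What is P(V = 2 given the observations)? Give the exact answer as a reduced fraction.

Enumerate traces; 216 have nonzero weight after conditioning:
  (U=1, W=0, X=0, Z=2, Y=0, V=2) weight 1/8190
  (U=1, W=0, X=0, Z=2, Y=1, V=1) weight 1/1365
  (U=1, W=0, X=0, Z=2, Y=2, V=0) weight 1/1820
  (U=1, W=0, X=0, Z=2, Y=2, V=3) weight 1/1365
  (U=1, W=0, X=0, Z=3, Y=0, V=2) weight 1/8190
  (U=1, W=0, X=0, Z=3, Y=1, V=1) weight 1/1365
  (U=1, W=0, X=0, Z=3, Y=2, V=0) weight 1/1820
  (U=1, W=0, X=0, Z=3, Y=2, V=3) weight 1/1365
  … 208 more
Group by V:
  weight(V=0) = 43/390
  weight(V=1) = 11/117
  weight(V=2) = 1/30
  weight(V=3) = 86/585
Total weight = 43/390 + 11/117 + 1/30 + 86/585 = 5/13
P(V=0 | obs) = 43/390 / 5/13 = 43/150
P(V=1 | obs) = 11/117 / 5/13 = 11/45
P(V=2 | obs) = 1/30 / 5/13 = 13/150
P(V=3 | obs) = 86/585 / 5/13 = 86/225

P(V = 2 | obs) = 13/150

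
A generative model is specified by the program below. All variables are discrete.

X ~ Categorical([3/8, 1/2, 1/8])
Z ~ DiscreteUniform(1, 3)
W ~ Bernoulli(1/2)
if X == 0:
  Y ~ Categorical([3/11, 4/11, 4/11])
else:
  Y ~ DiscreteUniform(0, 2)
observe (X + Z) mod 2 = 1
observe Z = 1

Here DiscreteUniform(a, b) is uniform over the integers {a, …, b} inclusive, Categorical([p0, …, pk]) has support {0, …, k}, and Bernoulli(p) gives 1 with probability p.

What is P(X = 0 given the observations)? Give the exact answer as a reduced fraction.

P(X = 0 | obs) = 3/4

Enumerate traces; 12 have nonzero weight after conditioning:
  (X=0, Z=1, W=0, Y=0) weight 3/176
  (X=0, Z=1, W=0, Y=1) weight 1/44
  (X=0, Z=1, W=0, Y=2) weight 1/44
  (X=0, Z=1, W=1, Y=0) weight 3/176
  (X=0, Z=1, W=1, Y=1) weight 1/44
  (X=0, Z=1, W=1, Y=2) weight 1/44
  (X=2, Z=1, W=0, Y=0) weight 1/144
  (X=2, Z=1, W=0, Y=1) weight 1/144
  … 4 more
Group by X:
  weight(X=0) = 1/8
  weight(X=2) = 1/24
Total weight = 1/8 + 1/24 = 1/6
P(X=0 | obs) = 1/8 / 1/6 = 3/4
P(X=2 | obs) = 1/24 / 1/6 = 1/4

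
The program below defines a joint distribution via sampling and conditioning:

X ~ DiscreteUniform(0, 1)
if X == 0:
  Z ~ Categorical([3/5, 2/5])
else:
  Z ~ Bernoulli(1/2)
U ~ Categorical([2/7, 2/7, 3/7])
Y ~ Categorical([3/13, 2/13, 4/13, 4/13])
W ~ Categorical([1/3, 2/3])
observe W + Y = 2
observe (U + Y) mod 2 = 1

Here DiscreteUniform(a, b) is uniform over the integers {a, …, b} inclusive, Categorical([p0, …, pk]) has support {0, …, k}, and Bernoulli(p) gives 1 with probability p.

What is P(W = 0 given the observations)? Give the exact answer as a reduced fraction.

P(W = 0 | obs) = 2/7

Enumerate traces; 12 have nonzero weight after conditioning:
  (X=0, Z=0, U=0, Y=1, W=1) weight 4/455
  (X=0, Z=0, U=1, Y=2, W=0) weight 4/455
  (X=0, Z=0, U=2, Y=1, W=1) weight 6/455
  (X=0, Z=1, U=0, Y=1, W=1) weight 8/1365
  (X=0, Z=1, U=1, Y=2, W=0) weight 8/1365
  (X=0, Z=1, U=2, Y=1, W=1) weight 4/455
  (X=1, Z=0, U=0, Y=1, W=1) weight 2/273
  (X=1, Z=0, U=1, Y=2, W=0) weight 2/273
  … 4 more
Group by W:
  weight(W=0) = 8/273
  weight(W=1) = 20/273
Total weight = 8/273 + 20/273 = 4/39
P(W=0 | obs) = 8/273 / 4/39 = 2/7
P(W=1 | obs) = 20/273 / 4/39 = 5/7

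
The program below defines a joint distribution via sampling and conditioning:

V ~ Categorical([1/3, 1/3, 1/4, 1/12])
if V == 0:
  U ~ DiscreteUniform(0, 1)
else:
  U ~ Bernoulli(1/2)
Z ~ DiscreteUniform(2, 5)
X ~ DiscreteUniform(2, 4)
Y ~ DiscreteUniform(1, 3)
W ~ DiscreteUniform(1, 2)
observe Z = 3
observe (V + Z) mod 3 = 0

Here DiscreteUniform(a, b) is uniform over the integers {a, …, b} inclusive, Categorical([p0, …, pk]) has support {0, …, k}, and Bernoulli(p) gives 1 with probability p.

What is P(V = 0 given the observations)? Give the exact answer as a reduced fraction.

P(V = 0 | obs) = 4/5

Enumerate traces; 72 have nonzero weight after conditioning:
  (V=0, U=0, Z=3, X=2, Y=1, W=1) weight 1/432
  (V=0, U=0, Z=3, X=2, Y=1, W=2) weight 1/432
  (V=0, U=0, Z=3, X=2, Y=2, W=1) weight 1/432
  (V=0, U=0, Z=3, X=2, Y=2, W=2) weight 1/432
  (V=0, U=0, Z=3, X=2, Y=3, W=1) weight 1/432
  (V=0, U=0, Z=3, X=2, Y=3, W=2) weight 1/432
  (V=0, U=0, Z=3, X=3, Y=1, W=1) weight 1/432
  (V=0, U=0, Z=3, X=3, Y=1, W=2) weight 1/432
  (V=3, U=0, Z=3, X=2, Y=1, W=1) weight 1/1728
  … 63 more
Group by V:
  weight(V=0) = 1/12
  weight(V=3) = 1/48
Total weight = 1/12 + 1/48 = 5/48
P(V=0 | obs) = 1/12 / 5/48 = 4/5
P(V=3 | obs) = 1/48 / 5/48 = 1/5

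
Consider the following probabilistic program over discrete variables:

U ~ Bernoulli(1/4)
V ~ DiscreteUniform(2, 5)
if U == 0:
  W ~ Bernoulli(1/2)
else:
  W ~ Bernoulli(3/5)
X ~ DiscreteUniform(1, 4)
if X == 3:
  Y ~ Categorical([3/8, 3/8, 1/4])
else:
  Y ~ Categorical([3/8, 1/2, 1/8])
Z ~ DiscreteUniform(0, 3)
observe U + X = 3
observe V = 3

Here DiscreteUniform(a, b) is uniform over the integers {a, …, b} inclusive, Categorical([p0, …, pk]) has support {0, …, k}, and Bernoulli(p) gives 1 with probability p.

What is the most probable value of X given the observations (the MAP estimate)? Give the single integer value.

Enumerate traces; 48 have nonzero weight after conditioning:
  (U=0, V=3, W=0, X=3, Y=0, Z=0) weight 9/4096
  (U=0, V=3, W=0, X=3, Y=0, Z=1) weight 9/4096
  (U=0, V=3, W=0, X=3, Y=0, Z=2) weight 9/4096
  (U=0, V=3, W=0, X=3, Y=0, Z=3) weight 9/4096
  (U=0, V=3, W=0, X=3, Y=1, Z=0) weight 9/4096
  (U=0, V=3, W=0, X=3, Y=1, Z=1) weight 9/4096
  (U=0, V=3, W=0, X=3, Y=1, Z=2) weight 9/4096
  (U=0, V=3, W=0, X=3, Y=1, Z=3) weight 9/4096
  (U=1, V=3, W=0, X=2, Y=0, Z=0) weight 3/5120
  … 39 more
Group by X:
  weight(X=2) = 1/64
  weight(X=3) = 3/64
Total weight = 1/64 + 3/64 = 1/16
P(X=2 | obs) = 1/64 / 1/16 = 1/4
P(X=3 | obs) = 3/64 / 1/16 = 3/4
argmax = 3

argmax_v P(X = v | obs) = 3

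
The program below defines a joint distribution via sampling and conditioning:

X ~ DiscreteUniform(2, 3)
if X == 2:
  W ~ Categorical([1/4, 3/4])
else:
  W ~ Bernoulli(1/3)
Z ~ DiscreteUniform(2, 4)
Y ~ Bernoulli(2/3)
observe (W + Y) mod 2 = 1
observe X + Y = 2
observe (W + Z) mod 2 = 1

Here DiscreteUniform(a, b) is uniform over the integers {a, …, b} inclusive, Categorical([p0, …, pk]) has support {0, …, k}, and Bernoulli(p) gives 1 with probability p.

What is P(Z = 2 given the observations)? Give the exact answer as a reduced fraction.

Enumerate traces; 2 have nonzero weight after conditioning:
  (X=2, W=1, Z=2, Y=0) weight 1/24
  (X=2, W=1, Z=4, Y=0) weight 1/24
Group by Z:
  weight(Z=2) = 1/24
  weight(Z=4) = 1/24
Total weight = 1/24 + 1/24 = 1/12
P(Z=2 | obs) = 1/24 / 1/12 = 1/2
P(Z=4 | obs) = 1/24 / 1/12 = 1/2

P(Z = 2 | obs) = 1/2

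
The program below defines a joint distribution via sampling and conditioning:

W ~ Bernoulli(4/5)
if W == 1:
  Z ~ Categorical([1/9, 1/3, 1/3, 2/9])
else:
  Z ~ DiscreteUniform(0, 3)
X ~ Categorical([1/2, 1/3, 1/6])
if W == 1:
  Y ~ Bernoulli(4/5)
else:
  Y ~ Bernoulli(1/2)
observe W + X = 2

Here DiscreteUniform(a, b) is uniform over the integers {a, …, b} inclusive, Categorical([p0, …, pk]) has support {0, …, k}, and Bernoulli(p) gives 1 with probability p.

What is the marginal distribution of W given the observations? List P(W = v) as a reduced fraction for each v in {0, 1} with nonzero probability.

Enumerate traces; 16 have nonzero weight after conditioning:
  (W=0, Z=0, X=2, Y=0) weight 1/240
  (W=0, Z=0, X=2, Y=1) weight 1/240
  (W=0, Z=1, X=2, Y=0) weight 1/240
  (W=0, Z=1, X=2, Y=1) weight 1/240
  (W=0, Z=2, X=2, Y=0) weight 1/240
  (W=0, Z=2, X=2, Y=1) weight 1/240
  (W=0, Z=3, X=2, Y=0) weight 1/240
  (W=0, Z=3, X=2, Y=1) weight 1/240
  (W=1, Z=0, X=1, Y=0) weight 4/675
  … 7 more
Group by W:
  weight(W=0) = 1/30
  weight(W=1) = 4/15
Total weight = 1/30 + 4/15 = 3/10
P(W=0 | obs) = 1/30 / 3/10 = 1/9
P(W=1 | obs) = 4/15 / 3/10 = 8/9

P(W=0) = 1/9, P(W=1) = 8/9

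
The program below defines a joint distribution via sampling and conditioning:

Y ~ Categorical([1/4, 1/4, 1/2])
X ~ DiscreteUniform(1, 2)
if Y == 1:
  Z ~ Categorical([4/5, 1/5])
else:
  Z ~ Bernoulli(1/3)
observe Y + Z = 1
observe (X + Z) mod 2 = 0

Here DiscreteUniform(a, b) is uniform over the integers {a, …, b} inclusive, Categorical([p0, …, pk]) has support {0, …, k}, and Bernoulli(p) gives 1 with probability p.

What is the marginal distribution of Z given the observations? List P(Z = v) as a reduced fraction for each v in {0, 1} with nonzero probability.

P(Z=0) = 12/17, P(Z=1) = 5/17

Enumerate traces; 2 have nonzero weight after conditioning:
  (Y=0, X=1, Z=1) weight 1/24
  (Y=1, X=2, Z=0) weight 1/10
Group by Z:
  weight(Z=0) = 1/10
  weight(Z=1) = 1/24
Total weight = 1/10 + 1/24 = 17/120
P(Z=0 | obs) = 1/10 / 17/120 = 12/17
P(Z=1 | obs) = 1/24 / 17/120 = 5/17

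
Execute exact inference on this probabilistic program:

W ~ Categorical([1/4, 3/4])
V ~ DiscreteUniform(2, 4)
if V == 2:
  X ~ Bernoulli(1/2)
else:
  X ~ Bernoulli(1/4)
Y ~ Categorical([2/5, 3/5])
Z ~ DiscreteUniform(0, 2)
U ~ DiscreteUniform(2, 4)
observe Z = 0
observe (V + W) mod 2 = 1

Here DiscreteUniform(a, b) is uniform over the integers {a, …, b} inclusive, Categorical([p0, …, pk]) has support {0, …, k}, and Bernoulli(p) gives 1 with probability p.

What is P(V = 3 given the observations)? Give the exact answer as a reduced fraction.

P(V = 3 | obs) = 1/7

Enumerate traces; 36 have nonzero weight after conditioning:
  (W=0, V=3, X=0, Y=0, Z=0, U=2) weight 1/360
  (W=0, V=3, X=0, Y=0, Z=0, U=3) weight 1/360
  (W=0, V=3, X=0, Y=0, Z=0, U=4) weight 1/360
  (W=0, V=3, X=0, Y=1, Z=0, U=2) weight 1/240
  (W=0, V=3, X=0, Y=1, Z=0, U=3) weight 1/240
  (W=0, V=3, X=0, Y=1, Z=0, U=4) weight 1/240
  (W=0, V=3, X=1, Y=0, Z=0, U=2) weight 1/1080
  (W=0, V=3, X=1, Y=0, Z=0, U=3) weight 1/1080
  (W=1, V=2, X=0, Y=0, Z=0, U=2) weight 1/180
  (W=1, V=4, X=0, Y=0, Z=0, U=2) weight 1/120
  … 26 more
Group by V:
  weight(V=2) = 1/12
  weight(V=3) = 1/36
  weight(V=4) = 1/12
Total weight = 1/12 + 1/36 + 1/12 = 7/36
P(V=2 | obs) = 1/12 / 7/36 = 3/7
P(V=3 | obs) = 1/36 / 7/36 = 1/7
P(V=4 | obs) = 1/12 / 7/36 = 3/7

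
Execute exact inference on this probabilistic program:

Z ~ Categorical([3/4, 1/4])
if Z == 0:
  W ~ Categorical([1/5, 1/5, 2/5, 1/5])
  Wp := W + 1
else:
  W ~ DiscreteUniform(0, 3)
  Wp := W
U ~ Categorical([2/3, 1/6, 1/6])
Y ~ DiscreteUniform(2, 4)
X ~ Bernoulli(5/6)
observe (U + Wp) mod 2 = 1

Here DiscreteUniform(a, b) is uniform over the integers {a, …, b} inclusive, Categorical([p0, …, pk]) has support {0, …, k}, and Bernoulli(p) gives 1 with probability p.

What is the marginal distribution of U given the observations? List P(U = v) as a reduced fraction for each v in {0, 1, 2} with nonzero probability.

P(U=0) = 23/33, P(U=1) = 17/132, P(U=2) = 23/132

Enumerate traces; 72 have nonzero weight after conditioning:
  (Z=0, W=0, U=0, Y=2, X=0) weight 1/180
  (Z=0, W=0, U=0, Y=2, X=1) weight 1/36
  (Z=0, W=0, U=0, Y=3, X=0) weight 1/180
  (Z=0, W=0, U=0, Y=3, X=1) weight 1/36
  (Z=0, W=0, U=0, Y=4, X=0) weight 1/180
  (Z=0, W=0, U=0, Y=4, X=1) weight 1/36
  (Z=0, W=0, U=2, Y=2, X=0) weight 1/720
  (Z=0, W=0, U=2, Y=2, X=1) weight 1/144
  (Z=0, W=1, U=1, Y=2, X=0) weight 1/720
  … 63 more
Group by U:
  weight(U=0) = 23/60
  weight(U=1) = 17/240
  weight(U=2) = 23/240
Total weight = 23/60 + 17/240 + 23/240 = 11/20
P(U=0 | obs) = 23/60 / 11/20 = 23/33
P(U=1 | obs) = 17/240 / 11/20 = 17/132
P(U=2 | obs) = 23/240 / 11/20 = 23/132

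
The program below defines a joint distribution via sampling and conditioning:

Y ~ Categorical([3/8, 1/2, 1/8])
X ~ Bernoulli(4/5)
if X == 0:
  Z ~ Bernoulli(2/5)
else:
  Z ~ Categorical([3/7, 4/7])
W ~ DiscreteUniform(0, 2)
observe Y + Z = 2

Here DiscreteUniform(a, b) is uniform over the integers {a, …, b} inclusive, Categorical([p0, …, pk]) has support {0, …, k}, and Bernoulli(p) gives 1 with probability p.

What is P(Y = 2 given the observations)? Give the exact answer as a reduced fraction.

P(Y = 2 | obs) = 81/457

Enumerate traces; 12 have nonzero weight after conditioning:
  (Y=1, X=0, Z=1, W=0) weight 1/75
  (Y=1, X=0, Z=1, W=1) weight 1/75
  (Y=1, X=0, Z=1, W=2) weight 1/75
  (Y=1, X=1, Z=1, W=0) weight 8/105
  (Y=1, X=1, Z=1, W=1) weight 8/105
  (Y=1, X=1, Z=1, W=2) weight 8/105
  (Y=2, X=0, Z=0, W=0) weight 1/200
  (Y=2, X=0, Z=0, W=1) weight 1/200
  … 4 more
Group by Y:
  weight(Y=1) = 47/175
  weight(Y=2) = 81/1400
Total weight = 47/175 + 81/1400 = 457/1400
P(Y=1 | obs) = 47/175 / 457/1400 = 376/457
P(Y=2 | obs) = 81/1400 / 457/1400 = 81/457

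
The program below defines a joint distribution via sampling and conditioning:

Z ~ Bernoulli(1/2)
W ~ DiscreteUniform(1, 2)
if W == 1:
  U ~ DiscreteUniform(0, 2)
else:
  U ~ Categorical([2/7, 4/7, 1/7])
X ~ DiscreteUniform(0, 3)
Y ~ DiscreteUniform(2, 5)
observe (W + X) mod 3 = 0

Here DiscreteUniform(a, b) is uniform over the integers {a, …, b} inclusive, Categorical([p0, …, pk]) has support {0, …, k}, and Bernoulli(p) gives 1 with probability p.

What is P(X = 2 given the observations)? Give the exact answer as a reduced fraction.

Enumerate traces; 48 have nonzero weight after conditioning:
  (Z=0, W=1, U=0, X=2, Y=2) weight 1/192
  (Z=0, W=1, U=0, X=2, Y=3) weight 1/192
  (Z=0, W=1, U=0, X=2, Y=4) weight 1/192
  (Z=0, W=1, U=0, X=2, Y=5) weight 1/192
  (Z=0, W=1, U=1, X=2, Y=2) weight 1/192
  (Z=0, W=1, U=1, X=2, Y=3) weight 1/192
  (Z=0, W=1, U=1, X=2, Y=4) weight 1/192
  (Z=0, W=1, U=1, X=2, Y=5) weight 1/192
  (Z=0, W=2, U=0, X=1, Y=2) weight 1/224
  … 39 more
Group by X:
  weight(X=1) = 1/8
  weight(X=2) = 1/8
Total weight = 1/8 + 1/8 = 1/4
P(X=1 | obs) = 1/8 / 1/4 = 1/2
P(X=2 | obs) = 1/8 / 1/4 = 1/2

P(X = 2 | obs) = 1/2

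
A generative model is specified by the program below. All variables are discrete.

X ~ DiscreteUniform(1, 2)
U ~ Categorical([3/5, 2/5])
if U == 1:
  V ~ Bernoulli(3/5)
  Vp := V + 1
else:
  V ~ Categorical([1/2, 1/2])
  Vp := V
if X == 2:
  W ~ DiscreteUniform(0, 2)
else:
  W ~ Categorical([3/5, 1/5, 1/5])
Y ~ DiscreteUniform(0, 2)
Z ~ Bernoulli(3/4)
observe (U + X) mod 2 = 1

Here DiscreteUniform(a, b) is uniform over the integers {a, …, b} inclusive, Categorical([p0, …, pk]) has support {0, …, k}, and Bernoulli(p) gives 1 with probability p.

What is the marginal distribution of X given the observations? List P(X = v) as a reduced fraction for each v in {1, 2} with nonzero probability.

Enumerate traces; 72 have nonzero weight after conditioning:
  (X=1, U=0, V=0, W=0, Y=0, Z=0) weight 3/400
  (X=1, U=0, V=0, W=0, Y=0, Z=1) weight 9/400
  (X=1, U=0, V=0, W=0, Y=1, Z=0) weight 3/400
  (X=1, U=0, V=0, W=0, Y=1, Z=1) weight 9/400
  (X=1, U=0, V=0, W=0, Y=2, Z=0) weight 3/400
  (X=1, U=0, V=0, W=0, Y=2, Z=1) weight 9/400
  (X=1, U=0, V=0, W=1, Y=0, Z=0) weight 1/400
  (X=1, U=0, V=0, W=1, Y=0, Z=1) weight 3/400
  (X=2, U=1, V=0, W=0, Y=0, Z=0) weight 1/450
  … 63 more
Group by X:
  weight(X=1) = 3/10
  weight(X=2) = 1/5
Total weight = 3/10 + 1/5 = 1/2
P(X=1 | obs) = 3/10 / 1/2 = 3/5
P(X=2 | obs) = 1/5 / 1/2 = 2/5

P(X=1) = 3/5, P(X=2) = 2/5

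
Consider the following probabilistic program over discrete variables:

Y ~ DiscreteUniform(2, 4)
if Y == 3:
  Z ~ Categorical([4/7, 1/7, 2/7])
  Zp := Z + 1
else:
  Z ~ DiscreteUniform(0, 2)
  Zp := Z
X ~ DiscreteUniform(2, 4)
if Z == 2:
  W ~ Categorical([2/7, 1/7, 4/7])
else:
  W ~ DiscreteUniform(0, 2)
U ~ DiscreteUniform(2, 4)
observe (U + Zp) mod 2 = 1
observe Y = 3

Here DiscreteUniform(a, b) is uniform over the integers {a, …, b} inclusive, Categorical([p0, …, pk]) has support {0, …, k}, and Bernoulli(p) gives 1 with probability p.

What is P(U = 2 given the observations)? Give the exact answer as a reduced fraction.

Enumerate traces; 45 have nonzero weight after conditioning:
  (Y=3, Z=0, X=2, W=0, U=2) weight 4/567
  (Y=3, Z=0, X=2, W=0, U=4) weight 4/567
  (Y=3, Z=0, X=2, W=1, U=2) weight 4/567
  (Y=3, Z=0, X=2, W=1, U=4) weight 4/567
  (Y=3, Z=0, X=2, W=2, U=2) weight 4/567
  (Y=3, Z=0, X=2, W=2, U=4) weight 4/567
  (Y=3, Z=0, X=3, W=0, U=2) weight 4/567
  (Y=3, Z=0, X=3, W=0, U=4) weight 4/567
  (Y=3, Z=1, X=2, W=0, U=3) weight 1/567
  … 36 more
Group by U:
  weight(U=2) = 2/21
  weight(U=3) = 1/63
  weight(U=4) = 2/21
Total weight = 2/21 + 1/63 + 2/21 = 13/63
P(U=2 | obs) = 2/21 / 13/63 = 6/13
P(U=3 | obs) = 1/63 / 13/63 = 1/13
P(U=4 | obs) = 2/21 / 13/63 = 6/13

P(U = 2 | obs) = 6/13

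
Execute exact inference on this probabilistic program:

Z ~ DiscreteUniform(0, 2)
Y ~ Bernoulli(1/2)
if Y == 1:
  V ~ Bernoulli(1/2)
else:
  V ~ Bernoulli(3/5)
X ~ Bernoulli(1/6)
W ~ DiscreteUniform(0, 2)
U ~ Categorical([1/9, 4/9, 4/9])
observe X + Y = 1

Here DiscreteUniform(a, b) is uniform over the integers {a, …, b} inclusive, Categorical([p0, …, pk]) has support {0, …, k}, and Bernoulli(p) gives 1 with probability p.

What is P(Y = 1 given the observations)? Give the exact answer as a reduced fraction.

Enumerate traces; 108 have nonzero weight after conditioning:
  (Z=0, Y=0, V=0, X=1, W=0, U=0) weight 1/2430
  (Z=0, Y=0, V=0, X=1, W=0, U=1) weight 2/1215
  (Z=0, Y=0, V=0, X=1, W=0, U=2) weight 2/1215
  (Z=0, Y=0, V=0, X=1, W=1, U=0) weight 1/2430
  (Z=0, Y=0, V=0, X=1, W=1, U=1) weight 2/1215
  (Z=0, Y=0, V=0, X=1, W=1, U=2) weight 2/1215
  (Z=0, Y=0, V=0, X=1, W=2, U=0) weight 1/2430
  (Z=0, Y=0, V=0, X=1, W=2, U=1) weight 2/1215
  (Z=0, Y=1, V=0, X=0, W=0, U=0) weight 5/1944
  … 99 more
Group by Y:
  weight(Y=0) = 1/12
  weight(Y=1) = 5/12
Total weight = 1/12 + 5/12 = 1/2
P(Y=0 | obs) = 1/12 / 1/2 = 1/6
P(Y=1 | obs) = 5/12 / 1/2 = 5/6

P(Y = 1 | obs) = 5/6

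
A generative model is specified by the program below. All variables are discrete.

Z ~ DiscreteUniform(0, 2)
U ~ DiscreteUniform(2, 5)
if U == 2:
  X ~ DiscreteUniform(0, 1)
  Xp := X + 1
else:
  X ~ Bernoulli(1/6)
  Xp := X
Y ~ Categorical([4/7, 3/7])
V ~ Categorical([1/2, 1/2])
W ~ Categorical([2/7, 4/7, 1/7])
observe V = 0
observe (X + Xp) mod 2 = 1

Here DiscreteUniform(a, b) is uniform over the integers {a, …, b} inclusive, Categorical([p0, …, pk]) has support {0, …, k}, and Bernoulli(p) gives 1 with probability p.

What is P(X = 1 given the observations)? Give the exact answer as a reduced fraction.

P(X = 1 | obs) = 1/2

Enumerate traces; 36 have nonzero weight after conditioning:
  (Z=0, U=2, X=0, Y=0, V=0, W=0) weight 1/294
  (Z=0, U=2, X=0, Y=0, V=0, W=1) weight 1/147
  (Z=0, U=2, X=0, Y=0, V=0, W=2) weight 1/588
  (Z=0, U=2, X=0, Y=1, V=0, W=0) weight 1/392
  (Z=0, U=2, X=0, Y=1, V=0, W=1) weight 1/196
  (Z=0, U=2, X=0, Y=1, V=0, W=2) weight 1/784
  (Z=0, U=2, X=1, Y=0, V=0, W=0) weight 1/294
  (Z=0, U=2, X=1, Y=0, V=0, W=1) weight 1/147
  … 28 more
Group by X:
  weight(X=0) = 1/16
  weight(X=1) = 1/16
Total weight = 1/16 + 1/16 = 1/8
P(X=0 | obs) = 1/16 / 1/8 = 1/2
P(X=1 | obs) = 1/16 / 1/8 = 1/2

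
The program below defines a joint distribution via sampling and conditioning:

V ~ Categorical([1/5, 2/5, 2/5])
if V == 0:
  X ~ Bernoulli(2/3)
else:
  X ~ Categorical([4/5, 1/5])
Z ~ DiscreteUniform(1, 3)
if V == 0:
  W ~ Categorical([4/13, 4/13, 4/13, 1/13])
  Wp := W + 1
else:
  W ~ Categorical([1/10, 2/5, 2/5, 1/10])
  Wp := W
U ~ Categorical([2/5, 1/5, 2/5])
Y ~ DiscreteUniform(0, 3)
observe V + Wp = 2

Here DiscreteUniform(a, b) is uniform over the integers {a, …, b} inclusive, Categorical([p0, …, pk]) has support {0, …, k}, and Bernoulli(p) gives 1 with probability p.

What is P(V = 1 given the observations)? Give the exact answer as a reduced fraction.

Enumerate traces; 216 have nonzero weight after conditioning:
  (V=0, X=0, Z=1, W=1, U=0, Y=0) weight 2/2925
  (V=0, X=0, Z=1, W=1, U=0, Y=1) weight 2/2925
  (V=0, X=0, Z=1, W=1, U=0, Y=2) weight 2/2925
  (V=0, X=0, Z=1, W=1, U=0, Y=3) weight 2/2925
  (V=0, X=0, Z=1, W=1, U=1, Y=0) weight 1/2925
  (V=0, X=0, Z=1, W=1, U=1, Y=1) weight 1/2925
  (V=0, X=0, Z=1, W=1, U=1, Y=2) weight 1/2925
  (V=0, X=0, Z=1, W=1, U=1, Y=3) weight 1/2925
  (V=1, X=0, Z=1, W=1, U=0, Y=0) weight 8/1875
  (V=2, X=0, Z=1, W=0, U=0, Y=0) weight 2/1875
  … 206 more
Group by V:
  weight(V=0) = 4/65
  weight(V=1) = 4/25
  weight(V=2) = 1/25
Total weight = 4/65 + 4/25 + 1/25 = 17/65
P(V=0 | obs) = 4/65 / 17/65 = 4/17
P(V=1 | obs) = 4/25 / 17/65 = 52/85
P(V=2 | obs) = 1/25 / 17/65 = 13/85

P(V = 1 | obs) = 52/85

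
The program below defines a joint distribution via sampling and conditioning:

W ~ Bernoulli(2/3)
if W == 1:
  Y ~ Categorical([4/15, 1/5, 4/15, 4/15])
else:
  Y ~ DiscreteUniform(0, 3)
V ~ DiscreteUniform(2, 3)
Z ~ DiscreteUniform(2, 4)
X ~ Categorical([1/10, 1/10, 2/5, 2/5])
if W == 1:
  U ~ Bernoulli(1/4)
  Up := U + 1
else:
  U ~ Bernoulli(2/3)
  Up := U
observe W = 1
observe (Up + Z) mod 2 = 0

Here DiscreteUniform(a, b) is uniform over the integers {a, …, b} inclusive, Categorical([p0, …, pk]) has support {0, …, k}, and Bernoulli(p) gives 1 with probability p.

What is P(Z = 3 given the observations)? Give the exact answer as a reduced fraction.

Enumerate traces; 96 have nonzero weight after conditioning:
  (W=1, Y=0, V=2, Z=2, X=0, U=1) weight 1/1350
  (W=1, Y=0, V=2, Z=2, X=1, U=1) weight 1/1350
  (W=1, Y=0, V=2, Z=2, X=2, U=1) weight 2/675
  (W=1, Y=0, V=2, Z=2, X=3, U=1) weight 2/675
  (W=1, Y=0, V=2, Z=3, X=0, U=0) weight 1/450
  (W=1, Y=0, V=2, Z=3, X=1, U=0) weight 1/450
  (W=1, Y=0, V=2, Z=3, X=2, U=0) weight 2/225
  (W=1, Y=0, V=2, Z=3, X=3, U=0) weight 2/225
  (W=1, Y=0, V=2, Z=4, X=0, U=1) weight 1/1350
  … 87 more
Group by Z:
  weight(Z=2) = 1/18
  weight(Z=3) = 1/6
  weight(Z=4) = 1/18
Total weight = 1/18 + 1/6 + 1/18 = 5/18
P(Z=2 | obs) = 1/18 / 5/18 = 1/5
P(Z=3 | obs) = 1/6 / 5/18 = 3/5
P(Z=4 | obs) = 1/18 / 5/18 = 1/5

P(Z = 3 | obs) = 3/5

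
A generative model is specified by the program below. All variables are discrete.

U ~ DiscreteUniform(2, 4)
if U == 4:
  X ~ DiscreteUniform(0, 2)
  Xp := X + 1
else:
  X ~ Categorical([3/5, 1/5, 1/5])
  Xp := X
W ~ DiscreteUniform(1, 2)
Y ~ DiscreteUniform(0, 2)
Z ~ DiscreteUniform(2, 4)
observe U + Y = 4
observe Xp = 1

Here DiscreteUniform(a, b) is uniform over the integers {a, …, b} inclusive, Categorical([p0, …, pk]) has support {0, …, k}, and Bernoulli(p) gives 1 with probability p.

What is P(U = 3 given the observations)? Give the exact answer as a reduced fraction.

P(U = 3 | obs) = 3/11

Enumerate traces; 18 have nonzero weight after conditioning:
  (U=2, X=1, W=1, Y=2, Z=2) weight 1/270
  (U=2, X=1, W=1, Y=2, Z=3) weight 1/270
  (U=2, X=1, W=1, Y=2, Z=4) weight 1/270
  (U=2, X=1, W=2, Y=2, Z=2) weight 1/270
  (U=2, X=1, W=2, Y=2, Z=3) weight 1/270
  (U=2, X=1, W=2, Y=2, Z=4) weight 1/270
  (U=3, X=1, W=1, Y=1, Z=2) weight 1/270
  (U=3, X=1, W=1, Y=1, Z=3) weight 1/270
  (U=4, X=0, W=1, Y=0, Z=2) weight 1/162
  … 9 more
Group by U:
  weight(U=2) = 1/45
  weight(U=3) = 1/45
  weight(U=4) = 1/27
Total weight = 1/45 + 1/45 + 1/27 = 11/135
P(U=2 | obs) = 1/45 / 11/135 = 3/11
P(U=3 | obs) = 1/45 / 11/135 = 3/11
P(U=4 | obs) = 1/27 / 11/135 = 5/11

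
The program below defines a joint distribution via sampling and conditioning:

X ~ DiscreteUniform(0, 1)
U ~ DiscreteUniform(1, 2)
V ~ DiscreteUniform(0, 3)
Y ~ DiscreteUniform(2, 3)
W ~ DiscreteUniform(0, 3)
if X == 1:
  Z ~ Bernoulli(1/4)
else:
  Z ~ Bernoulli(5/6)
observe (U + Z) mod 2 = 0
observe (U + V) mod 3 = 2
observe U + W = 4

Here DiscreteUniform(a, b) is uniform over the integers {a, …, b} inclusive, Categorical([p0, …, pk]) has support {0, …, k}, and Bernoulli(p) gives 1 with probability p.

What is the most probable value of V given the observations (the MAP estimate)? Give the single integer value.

Enumerate traces; 12 have nonzero weight after conditioning:
  (X=0, U=1, V=1, Y=2, W=3, Z=1) weight 5/768
  (X=0, U=1, V=1, Y=3, W=3, Z=1) weight 5/768
  (X=0, U=2, V=0, Y=2, W=2, Z=0) weight 1/768
  (X=0, U=2, V=0, Y=3, W=2, Z=0) weight 1/768
  (X=0, U=2, V=3, Y=2, W=2, Z=0) weight 1/768
  (X=0, U=2, V=3, Y=3, W=2, Z=0) weight 1/768
  (X=1, U=1, V=1, Y=2, W=3, Z=1) weight 1/512
  (X=1, U=1, V=1, Y=3, W=3, Z=1) weight 1/512
  … 4 more
Group by V:
  weight(V=0) = 11/768
  weight(V=1) = 13/768
  weight(V=3) = 11/768
Total weight = 11/768 + 13/768 + 11/768 = 35/768
P(V=0 | obs) = 11/768 / 35/768 = 11/35
P(V=1 | obs) = 13/768 / 35/768 = 13/35
P(V=3 | obs) = 11/768 / 35/768 = 11/35
argmax = 1

argmax_v P(V = v | obs) = 1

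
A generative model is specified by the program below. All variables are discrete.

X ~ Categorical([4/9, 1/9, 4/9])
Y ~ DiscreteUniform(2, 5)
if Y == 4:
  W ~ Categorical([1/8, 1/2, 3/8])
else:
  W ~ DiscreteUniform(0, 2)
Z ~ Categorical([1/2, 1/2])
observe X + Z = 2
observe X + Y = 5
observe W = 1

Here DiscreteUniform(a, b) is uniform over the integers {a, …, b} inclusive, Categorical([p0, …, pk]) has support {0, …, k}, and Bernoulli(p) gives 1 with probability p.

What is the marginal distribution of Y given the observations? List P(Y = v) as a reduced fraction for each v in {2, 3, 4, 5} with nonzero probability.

P(Y=3) = 8/11, P(Y=4) = 3/11

Enumerate traces; 2 have nonzero weight after conditioning:
  (X=1, Y=4, W=1, Z=1) weight 1/144
  (X=2, Y=3, W=1, Z=0) weight 1/54
Group by Y:
  weight(Y=3) = 1/54
  weight(Y=4) = 1/144
Total weight = 1/54 + 1/144 = 11/432
P(Y=3 | obs) = 1/54 / 11/432 = 8/11
P(Y=4 | obs) = 1/144 / 11/432 = 3/11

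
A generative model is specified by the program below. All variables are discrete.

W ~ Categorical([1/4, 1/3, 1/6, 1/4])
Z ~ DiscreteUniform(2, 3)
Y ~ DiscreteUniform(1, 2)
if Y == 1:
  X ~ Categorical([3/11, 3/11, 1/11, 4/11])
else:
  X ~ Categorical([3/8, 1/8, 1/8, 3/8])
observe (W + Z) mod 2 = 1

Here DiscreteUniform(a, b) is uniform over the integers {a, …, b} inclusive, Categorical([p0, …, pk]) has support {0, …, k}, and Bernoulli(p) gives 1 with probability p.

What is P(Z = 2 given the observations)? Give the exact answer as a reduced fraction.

Enumerate traces; 32 have nonzero weight after conditioning:
  (W=0, Z=3, Y=1, X=0) weight 3/176
  (W=0, Z=3, Y=1, X=1) weight 3/176
  (W=0, Z=3, Y=1, X=2) weight 1/176
  (W=0, Z=3, Y=1, X=3) weight 1/44
  (W=0, Z=3, Y=2, X=0) weight 3/128
  (W=0, Z=3, Y=2, X=1) weight 1/128
  (W=0, Z=3, Y=2, X=2) weight 1/128
  (W=0, Z=3, Y=2, X=3) weight 3/128
  (W=1, Z=2, Y=1, X=0) weight 1/44
  … 23 more
Group by Z:
  weight(Z=2) = 7/24
  weight(Z=3) = 5/24
Total weight = 7/24 + 5/24 = 1/2
P(Z=2 | obs) = 7/24 / 1/2 = 7/12
P(Z=3 | obs) = 5/24 / 1/2 = 5/12

P(Z = 2 | obs) = 7/12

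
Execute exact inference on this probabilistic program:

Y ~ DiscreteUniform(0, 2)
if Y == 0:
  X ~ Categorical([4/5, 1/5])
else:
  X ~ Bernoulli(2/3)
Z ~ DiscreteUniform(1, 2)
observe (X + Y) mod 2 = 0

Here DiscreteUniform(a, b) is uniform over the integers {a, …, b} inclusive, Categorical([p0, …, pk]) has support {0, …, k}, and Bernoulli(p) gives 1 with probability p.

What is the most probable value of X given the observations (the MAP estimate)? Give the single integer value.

Enumerate traces; 6 have nonzero weight after conditioning:
  (Y=0, X=0, Z=1) weight 2/15
  (Y=0, X=0, Z=2) weight 2/15
  (Y=1, X=1, Z=1) weight 1/9
  (Y=1, X=1, Z=2) weight 1/9
  (Y=2, X=0, Z=1) weight 1/18
  (Y=2, X=0, Z=2) weight 1/18
Group by X:
  weight(X=0) = 17/45
  weight(X=1) = 2/9
Total weight = 17/45 + 2/9 = 3/5
P(X=0 | obs) = 17/45 / 3/5 = 17/27
P(X=1 | obs) = 2/9 / 3/5 = 10/27
argmax = 0

argmax_v P(X = v | obs) = 0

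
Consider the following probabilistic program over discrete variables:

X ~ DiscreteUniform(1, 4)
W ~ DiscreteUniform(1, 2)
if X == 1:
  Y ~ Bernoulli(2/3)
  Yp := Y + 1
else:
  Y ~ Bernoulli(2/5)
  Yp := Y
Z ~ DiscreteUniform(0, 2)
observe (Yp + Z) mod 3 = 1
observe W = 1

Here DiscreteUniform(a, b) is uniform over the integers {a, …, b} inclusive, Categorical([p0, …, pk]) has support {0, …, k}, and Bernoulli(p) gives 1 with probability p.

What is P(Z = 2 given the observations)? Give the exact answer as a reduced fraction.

Enumerate traces; 8 have nonzero weight after conditioning:
  (X=1, W=1, Y=0, Z=0) weight 1/72
  (X=1, W=1, Y=1, Z=2) weight 1/36
  (X=2, W=1, Y=0, Z=1) weight 1/40
  (X=2, W=1, Y=1, Z=0) weight 1/60
  (X=3, W=1, Y=0, Z=1) weight 1/40
  (X=3, W=1, Y=1, Z=0) weight 1/60
  (X=4, W=1, Y=0, Z=1) weight 1/40
  (X=4, W=1, Y=1, Z=0) weight 1/60
Group by Z:
  weight(Z=0) = 23/360
  weight(Z=1) = 3/40
  weight(Z=2) = 1/36
Total weight = 23/360 + 3/40 + 1/36 = 1/6
P(Z=0 | obs) = 23/360 / 1/6 = 23/60
P(Z=1 | obs) = 3/40 / 1/6 = 9/20
P(Z=2 | obs) = 1/36 / 1/6 = 1/6

P(Z = 2 | obs) = 1/6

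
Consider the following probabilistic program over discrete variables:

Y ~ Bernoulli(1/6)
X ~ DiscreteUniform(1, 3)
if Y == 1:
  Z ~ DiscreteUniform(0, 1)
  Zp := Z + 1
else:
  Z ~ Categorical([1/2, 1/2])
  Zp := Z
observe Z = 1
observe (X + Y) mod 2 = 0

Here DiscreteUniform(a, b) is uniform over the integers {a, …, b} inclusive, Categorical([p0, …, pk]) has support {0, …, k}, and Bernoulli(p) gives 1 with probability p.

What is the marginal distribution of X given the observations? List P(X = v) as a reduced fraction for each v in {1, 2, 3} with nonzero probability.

Enumerate traces; 3 have nonzero weight after conditioning:
  (Y=0, X=2, Z=1) weight 5/36
  (Y=1, X=1, Z=1) weight 1/36
  (Y=1, X=3, Z=1) weight 1/36
Group by X:
  weight(X=1) = 1/36
  weight(X=2) = 5/36
  weight(X=3) = 1/36
Total weight = 1/36 + 5/36 + 1/36 = 7/36
P(X=1 | obs) = 1/36 / 7/36 = 1/7
P(X=2 | obs) = 5/36 / 7/36 = 5/7
P(X=3 | obs) = 1/36 / 7/36 = 1/7

P(X=1) = 1/7, P(X=2) = 5/7, P(X=3) = 1/7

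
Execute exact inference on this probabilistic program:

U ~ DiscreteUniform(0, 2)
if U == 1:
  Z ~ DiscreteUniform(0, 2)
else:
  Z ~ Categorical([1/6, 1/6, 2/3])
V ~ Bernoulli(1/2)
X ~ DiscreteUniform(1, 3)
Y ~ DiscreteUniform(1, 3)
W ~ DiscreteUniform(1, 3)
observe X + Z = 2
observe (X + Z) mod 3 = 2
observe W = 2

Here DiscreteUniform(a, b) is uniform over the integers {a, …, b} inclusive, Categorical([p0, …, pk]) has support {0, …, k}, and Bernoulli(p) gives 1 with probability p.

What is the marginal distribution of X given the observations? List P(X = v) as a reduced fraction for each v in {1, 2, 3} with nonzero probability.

Enumerate traces; 36 have nonzero weight after conditioning:
  (U=0, Z=0, V=0, X=2, Y=1, W=2) weight 1/972
  (U=0, Z=0, V=0, X=2, Y=2, W=2) weight 1/972
  (U=0, Z=0, V=0, X=2, Y=3, W=2) weight 1/972
  (U=0, Z=0, V=1, X=2, Y=1, W=2) weight 1/972
  (U=0, Z=0, V=1, X=2, Y=2, W=2) weight 1/972
  (U=0, Z=0, V=1, X=2, Y=3, W=2) weight 1/972
  (U=0, Z=1, V=0, X=1, Y=1, W=2) weight 1/972
  (U=0, Z=1, V=0, X=1, Y=2, W=2) weight 1/972
  … 28 more
Group by X:
  weight(X=1) = 2/81
  weight(X=2) = 2/81
Total weight = 2/81 + 2/81 = 4/81
P(X=1 | obs) = 2/81 / 4/81 = 1/2
P(X=2 | obs) = 2/81 / 4/81 = 1/2

P(X=1) = 1/2, P(X=2) = 1/2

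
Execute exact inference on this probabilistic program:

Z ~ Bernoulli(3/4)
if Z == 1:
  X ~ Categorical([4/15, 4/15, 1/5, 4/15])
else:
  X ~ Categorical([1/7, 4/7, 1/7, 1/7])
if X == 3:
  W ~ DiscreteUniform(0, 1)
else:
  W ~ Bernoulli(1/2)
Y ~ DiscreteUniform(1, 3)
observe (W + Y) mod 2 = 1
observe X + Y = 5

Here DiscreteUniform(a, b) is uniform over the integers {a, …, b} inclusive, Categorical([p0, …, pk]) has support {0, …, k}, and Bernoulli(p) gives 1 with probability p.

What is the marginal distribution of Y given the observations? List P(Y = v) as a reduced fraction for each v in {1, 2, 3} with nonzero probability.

P(Y=2) = 33/59, P(Y=3) = 26/59

Enumerate traces; 4 have nonzero weight after conditioning:
  (Z=0, X=2, W=0, Y=3) weight 1/168
  (Z=0, X=3, W=1, Y=2) weight 1/168
  (Z=1, X=2, W=0, Y=3) weight 1/40
  (Z=1, X=3, W=1, Y=2) weight 1/30
Group by Y:
  weight(Y=2) = 11/280
  weight(Y=3) = 13/420
Total weight = 11/280 + 13/420 = 59/840
P(Y=2 | obs) = 11/280 / 59/840 = 33/59
P(Y=3 | obs) = 13/420 / 59/840 = 26/59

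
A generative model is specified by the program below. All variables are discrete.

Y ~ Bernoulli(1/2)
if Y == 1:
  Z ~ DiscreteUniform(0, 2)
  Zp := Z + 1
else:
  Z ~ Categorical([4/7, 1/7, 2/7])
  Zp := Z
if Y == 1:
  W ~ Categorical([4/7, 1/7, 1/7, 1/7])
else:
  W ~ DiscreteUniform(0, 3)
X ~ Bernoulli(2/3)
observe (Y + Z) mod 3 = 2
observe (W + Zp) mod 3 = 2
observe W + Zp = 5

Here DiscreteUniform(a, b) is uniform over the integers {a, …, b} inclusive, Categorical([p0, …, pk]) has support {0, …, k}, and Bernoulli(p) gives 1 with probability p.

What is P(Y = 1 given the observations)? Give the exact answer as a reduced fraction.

P(Y = 1 | obs) = 2/5

Enumerate traces; 4 have nonzero weight after conditioning:
  (Y=0, Z=2, W=3, X=0) weight 1/84
  (Y=0, Z=2, W=3, X=1) weight 1/42
  (Y=1, Z=1, W=3, X=0) weight 1/126
  (Y=1, Z=1, W=3, X=1) weight 1/63
Group by Y:
  weight(Y=0) = 1/28
  weight(Y=1) = 1/42
Total weight = 1/28 + 1/42 = 5/84
P(Y=0 | obs) = 1/28 / 5/84 = 3/5
P(Y=1 | obs) = 1/42 / 5/84 = 2/5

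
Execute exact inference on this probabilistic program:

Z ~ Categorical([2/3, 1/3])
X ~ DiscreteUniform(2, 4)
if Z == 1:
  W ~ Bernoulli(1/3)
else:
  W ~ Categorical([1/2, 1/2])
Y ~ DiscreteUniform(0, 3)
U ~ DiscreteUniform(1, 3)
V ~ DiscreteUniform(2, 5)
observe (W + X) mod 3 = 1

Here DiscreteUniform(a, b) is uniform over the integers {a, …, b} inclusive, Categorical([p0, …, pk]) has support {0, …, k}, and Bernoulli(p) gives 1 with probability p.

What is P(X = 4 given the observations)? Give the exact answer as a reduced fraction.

P(X = 4 | obs) = 5/9

Enumerate traces; 192 have nonzero weight after conditioning:
  (Z=0, X=3, W=1, Y=0, U=1, V=2) weight 1/432
  (Z=0, X=3, W=1, Y=0, U=1, V=3) weight 1/432
  (Z=0, X=3, W=1, Y=0, U=1, V=4) weight 1/432
  (Z=0, X=3, W=1, Y=0, U=1, V=5) weight 1/432
  (Z=0, X=3, W=1, Y=0, U=2, V=2) weight 1/432
  (Z=0, X=3, W=1, Y=0, U=2, V=3) weight 1/432
  (Z=0, X=3, W=1, Y=0, U=2, V=4) weight 1/432
  (Z=0, X=3, W=1, Y=0, U=2, V=5) weight 1/432
  (Z=0, X=4, W=0, Y=0, U=1, V=2) weight 1/432
  … 183 more
Group by X:
  weight(X=3) = 4/27
  weight(X=4) = 5/27
Total weight = 4/27 + 5/27 = 1/3
P(X=3 | obs) = 4/27 / 1/3 = 4/9
P(X=4 | obs) = 5/27 / 1/3 = 5/9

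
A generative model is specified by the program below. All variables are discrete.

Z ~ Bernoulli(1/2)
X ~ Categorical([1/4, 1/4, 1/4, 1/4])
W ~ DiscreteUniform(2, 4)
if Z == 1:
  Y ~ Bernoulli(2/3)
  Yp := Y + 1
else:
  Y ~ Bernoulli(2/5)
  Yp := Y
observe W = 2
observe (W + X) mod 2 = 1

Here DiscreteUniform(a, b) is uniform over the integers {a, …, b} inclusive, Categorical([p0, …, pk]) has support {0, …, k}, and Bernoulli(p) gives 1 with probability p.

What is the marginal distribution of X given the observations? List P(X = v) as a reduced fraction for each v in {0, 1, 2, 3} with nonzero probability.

P(X=1) = 1/2, P(X=3) = 1/2

Enumerate traces; 8 have nonzero weight after conditioning:
  (Z=0, X=1, W=2, Y=0) weight 1/40
  (Z=0, X=1, W=2, Y=1) weight 1/60
  (Z=0, X=3, W=2, Y=0) weight 1/40
  (Z=0, X=3, W=2, Y=1) weight 1/60
  (Z=1, X=1, W=2, Y=0) weight 1/72
  (Z=1, X=1, W=2, Y=1) weight 1/36
  (Z=1, X=3, W=2, Y=0) weight 1/72
  (Z=1, X=3, W=2, Y=1) weight 1/36
Group by X:
  weight(X=1) = 1/12
  weight(X=3) = 1/12
Total weight = 1/12 + 1/12 = 1/6
P(X=1 | obs) = 1/12 / 1/6 = 1/2
P(X=3 | obs) = 1/12 / 1/6 = 1/2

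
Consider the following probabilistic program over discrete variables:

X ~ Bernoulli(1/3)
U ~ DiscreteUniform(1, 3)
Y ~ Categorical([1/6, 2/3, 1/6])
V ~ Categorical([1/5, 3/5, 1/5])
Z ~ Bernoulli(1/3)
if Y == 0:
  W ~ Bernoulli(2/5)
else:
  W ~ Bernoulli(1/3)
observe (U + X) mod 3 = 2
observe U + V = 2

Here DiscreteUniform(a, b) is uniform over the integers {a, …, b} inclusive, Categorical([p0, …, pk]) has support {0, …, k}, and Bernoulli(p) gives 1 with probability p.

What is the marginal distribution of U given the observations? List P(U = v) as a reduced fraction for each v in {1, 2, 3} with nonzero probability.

P(U=1) = 3/5, P(U=2) = 2/5

Enumerate traces; 24 have nonzero weight after conditioning:
  (X=0, U=2, Y=0, V=0, Z=0, W=0) weight 2/675
  (X=0, U=2, Y=0, V=0, Z=0, W=1) weight 4/2025
  (X=0, U=2, Y=0, V=0, Z=1, W=0) weight 1/675
  (X=0, U=2, Y=0, V=0, Z=1, W=1) weight 2/2025
  (X=0, U=2, Y=1, V=0, Z=0, W=0) weight 16/1215
  (X=0, U=2, Y=1, V=0, Z=0, W=1) weight 8/1215
  (X=0, U=2, Y=1, V=0, Z=1, W=0) weight 8/1215
  (X=0, U=2, Y=1, V=0, Z=1, W=1) weight 4/1215
  (X=1, U=1, Y=0, V=1, Z=0, W=0) weight 1/225
  … 15 more
Group by U:
  weight(U=1) = 1/15
  weight(U=2) = 2/45
Total weight = 1/15 + 2/45 = 1/9
P(U=1 | obs) = 1/15 / 1/9 = 3/5
P(U=2 | obs) = 2/45 / 1/9 = 2/5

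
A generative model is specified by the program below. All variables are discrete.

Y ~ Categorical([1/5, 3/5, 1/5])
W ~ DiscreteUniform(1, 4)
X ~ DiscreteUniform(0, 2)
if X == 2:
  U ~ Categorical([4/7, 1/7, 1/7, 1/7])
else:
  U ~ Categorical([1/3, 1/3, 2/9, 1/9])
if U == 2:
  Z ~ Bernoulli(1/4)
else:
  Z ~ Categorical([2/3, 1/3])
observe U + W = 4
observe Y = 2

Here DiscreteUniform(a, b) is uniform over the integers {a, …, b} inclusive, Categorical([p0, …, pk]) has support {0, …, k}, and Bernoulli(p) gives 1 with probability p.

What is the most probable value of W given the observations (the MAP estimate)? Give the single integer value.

Enumerate traces; 24 have nonzero weight after conditioning:
  (Y=2, W=1, X=0, U=3, Z=0) weight 1/810
  (Y=2, W=1, X=0, U=3, Z=1) weight 1/1620
  (Y=2, W=1, X=1, U=3, Z=0) weight 1/810
  (Y=2, W=1, X=1, U=3, Z=1) weight 1/1620
  (Y=2, W=1, X=2, U=3, Z=0) weight 1/630
  (Y=2, W=1, X=2, U=3, Z=1) weight 1/1260
  (Y=2, W=2, X=0, U=2, Z=0) weight 1/360
  (Y=2, W=2, X=0, U=2, Z=1) weight 1/1080
  (Y=2, W=3, X=0, U=1, Z=0) weight 1/270
  (Y=2, W=4, X=0, U=0, Z=0) weight 1/270
  … 14 more
Group by W:
  weight(W=1) = 23/3780
  weight(W=2) = 37/3780
  weight(W=3) = 17/1260
  weight(W=4) = 13/630
Total weight = 23/3780 + 37/3780 + 17/1260 + 13/630 = 1/20
P(W=1 | obs) = 23/3780 / 1/20 = 23/189
P(W=2 | obs) = 37/3780 / 1/20 = 37/189
P(W=3 | obs) = 17/1260 / 1/20 = 17/63
P(W=4 | obs) = 13/630 / 1/20 = 26/63
argmax = 4

argmax_v P(W = v | obs) = 4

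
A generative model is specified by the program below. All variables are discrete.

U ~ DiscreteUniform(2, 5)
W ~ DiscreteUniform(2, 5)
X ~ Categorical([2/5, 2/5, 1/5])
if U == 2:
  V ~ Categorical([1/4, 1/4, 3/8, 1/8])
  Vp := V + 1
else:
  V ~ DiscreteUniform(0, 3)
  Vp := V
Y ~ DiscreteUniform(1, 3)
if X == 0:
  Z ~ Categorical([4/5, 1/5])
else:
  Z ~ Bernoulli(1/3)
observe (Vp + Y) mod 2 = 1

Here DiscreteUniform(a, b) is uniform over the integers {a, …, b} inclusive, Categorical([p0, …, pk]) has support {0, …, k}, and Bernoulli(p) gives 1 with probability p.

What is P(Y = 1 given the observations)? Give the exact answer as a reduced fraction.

Enumerate traces; 576 have nonzero weight after conditioning:
  (U=2, W=2, X=0, V=0, Y=2, Z=0) weight 1/600
  (U=2, W=2, X=0, V=0, Y=2, Z=1) weight 1/2400
  (U=2, W=2, X=0, V=1, Y=1, Z=0) weight 1/600
  (U=2, W=2, X=0, V=1, Y=1, Z=1) weight 1/2400
  (U=2, W=2, X=0, V=1, Y=3, Z=0) weight 1/600
  (U=2, W=2, X=0, V=1, Y=3, Z=1) weight 1/2400
  (U=2, W=2, X=0, V=2, Y=2, Z=0) weight 1/400
  (U=2, W=2, X=0, V=2, Y=2, Z=1) weight 1/1600
  … 568 more
Group by Y:
  weight(Y=1) = 5/32
  weight(Y=2) = 17/96
  weight(Y=3) = 5/32
Total weight = 5/32 + 17/96 + 5/32 = 47/96
P(Y=1 | obs) = 5/32 / 47/96 = 15/47
P(Y=2 | obs) = 17/96 / 47/96 = 17/47
P(Y=3 | obs) = 5/32 / 47/96 = 15/47

P(Y = 1 | obs) = 15/47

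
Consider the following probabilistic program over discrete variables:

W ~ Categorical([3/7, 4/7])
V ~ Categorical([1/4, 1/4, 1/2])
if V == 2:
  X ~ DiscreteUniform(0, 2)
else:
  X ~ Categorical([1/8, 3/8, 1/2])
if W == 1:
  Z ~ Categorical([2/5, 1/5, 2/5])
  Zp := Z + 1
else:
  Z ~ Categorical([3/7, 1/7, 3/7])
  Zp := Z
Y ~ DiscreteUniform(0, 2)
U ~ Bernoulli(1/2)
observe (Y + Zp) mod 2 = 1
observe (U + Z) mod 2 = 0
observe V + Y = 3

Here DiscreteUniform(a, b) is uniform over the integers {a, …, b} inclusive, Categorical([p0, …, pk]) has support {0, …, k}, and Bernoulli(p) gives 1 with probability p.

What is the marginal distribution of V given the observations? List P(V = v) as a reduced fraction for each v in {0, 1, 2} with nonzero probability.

Enumerate traces; 18 have nonzero weight after conditioning:
  (W=0, V=1, X=0, Z=1, Y=2, U=1) weight 1/3136
  (W=0, V=1, X=1, Z=1, Y=2, U=1) weight 3/3136
  (W=0, V=1, X=2, Z=1, Y=2, U=1) weight 1/784
  (W=0, V=2, X=0, Z=0, Y=1, U=0) weight 1/196
  (W=0, V=2, X=0, Z=2, Y=1, U=0) weight 1/196
  (W=0, V=2, X=1, Z=0, Y=1, U=0) weight 1/196
  (W=0, V=2, X=1, Z=2, Y=1, U=0) weight 1/196
  (W=0, V=2, X=2, Z=0, Y=1, U=0) weight 1/196
  … 10 more
Group by V:
  weight(V=1) = 127/5880
  weight(V=2) = 59/1470
Total weight = 127/5880 + 59/1470 = 121/1960
P(V=1 | obs) = 127/5880 / 121/1960 = 127/363
P(V=2 | obs) = 59/1470 / 121/1960 = 236/363

P(V=1) = 127/363, P(V=2) = 236/363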